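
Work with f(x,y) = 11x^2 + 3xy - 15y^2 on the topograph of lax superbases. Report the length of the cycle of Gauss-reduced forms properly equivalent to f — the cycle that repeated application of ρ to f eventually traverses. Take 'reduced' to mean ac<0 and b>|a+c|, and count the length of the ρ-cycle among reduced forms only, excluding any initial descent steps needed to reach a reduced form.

D = 669, ⌊√D⌋ = 25
descent: ρ → (-15,-3,11)
descent: ρ → (11,25,-1)  [lands on river]
river: ρ → (-1,25,11)
river: ρ → (11,19,-7)
river: ρ → (-7,23,5)
river: ρ → (5,17,-19)
river: ρ → (-19,21,3)
river: ρ → (3,21,-19)
river: ρ → (-19,17,5)
river: ρ → (5,23,-7)
river: ρ → (-7,19,11)
ρ-cycle length = 10 (tail of 2 descent steps not counted)

10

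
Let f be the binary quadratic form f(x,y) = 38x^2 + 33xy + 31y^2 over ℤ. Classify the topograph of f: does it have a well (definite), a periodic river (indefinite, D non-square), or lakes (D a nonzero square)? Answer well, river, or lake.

D = b²−4ac = 33² − 4·38·31 = -3623
D < 0 ⇒ definite ⇒ every region one sign ⇒ single well

well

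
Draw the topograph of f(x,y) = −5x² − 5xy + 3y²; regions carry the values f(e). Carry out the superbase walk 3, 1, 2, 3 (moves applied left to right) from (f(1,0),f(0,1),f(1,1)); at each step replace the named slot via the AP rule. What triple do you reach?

start (-5,3,-7) = (f(1,0),f(0,1),f(1,1))
replace slot 3: 2·((-5)+3) − (-7) = 3 → (-5,3,3)
replace slot 1: 2·(3+3) − (-5) = 17 → (17,3,3)
replace slot 2: 2·(17+3) − 3 = 37 → (17,37,3)
replace slot 3: 2·(17+37) − 3 = 105 → (17,37,105)

17,37,105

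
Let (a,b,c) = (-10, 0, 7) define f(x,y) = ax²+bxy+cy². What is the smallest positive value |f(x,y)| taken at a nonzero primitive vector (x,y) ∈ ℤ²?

descent: ρ → (7,14,-3)  [lands on river]
river: ρ → (-3,16,2)
river: ρ → (2,16,-3)
river: ρ → (-3,14,7)
closes: descent 1, river 4
min |a| on river = 2

2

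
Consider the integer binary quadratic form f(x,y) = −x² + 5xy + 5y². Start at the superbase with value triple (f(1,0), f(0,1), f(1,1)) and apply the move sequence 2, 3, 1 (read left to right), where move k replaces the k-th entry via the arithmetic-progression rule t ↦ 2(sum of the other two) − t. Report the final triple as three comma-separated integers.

start (-1,5,9) = (f(1,0),f(0,1),f(1,1))
replace slot 2: 2·((-1)+9) − 5 = 11 → (-1,11,9)
replace slot 3: 2·((-1)+11) − 9 = 11 → (-1,11,11)
replace slot 1: 2·(11+11) − (-1) = 45 → (45,11,11)

45,11,11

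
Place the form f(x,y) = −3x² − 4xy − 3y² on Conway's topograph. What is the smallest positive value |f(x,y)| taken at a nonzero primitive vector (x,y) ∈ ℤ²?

translate: b→-2 (≡4 mod 6), so (3,4,3)→(3,-2,2)
flip: (3,-2,2)→(2,2,3)
reduced (well bottom): (2,2,3) with a≤c, −a<b≤a
well minimum |f| = |-2| = 2 (negative-definite)

2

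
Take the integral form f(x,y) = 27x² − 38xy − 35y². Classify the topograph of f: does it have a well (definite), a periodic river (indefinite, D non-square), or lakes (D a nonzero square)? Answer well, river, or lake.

D = b²−4ac = (-38)² − 4·27·(-35) = 5224
D > 0 non-square ⇒ indefinite ⇒ periodic river

river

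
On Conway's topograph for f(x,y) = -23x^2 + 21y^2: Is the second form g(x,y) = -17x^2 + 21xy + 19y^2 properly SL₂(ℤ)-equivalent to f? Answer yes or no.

D₁ = 1932, D₂ = 1733
discriminants differ ⇒ not SL₂(ℤ)-equivalent

no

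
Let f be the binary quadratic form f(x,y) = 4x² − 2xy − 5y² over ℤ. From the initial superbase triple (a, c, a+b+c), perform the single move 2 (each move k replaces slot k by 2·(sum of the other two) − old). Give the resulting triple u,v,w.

start (4,-5,-3) = (f(1,0),f(0,1),f(1,1))
replace slot 2: 2·(4+(-3)) − (-5) = 7 → (4,7,-3)

4,7,-3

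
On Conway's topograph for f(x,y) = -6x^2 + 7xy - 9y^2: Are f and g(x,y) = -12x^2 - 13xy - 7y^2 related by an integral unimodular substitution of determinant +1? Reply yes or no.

D₁ = -167, D₂ = -167
f is negative-definite; reduce −f:
−f: translate: b→5 (≡-7 mod 12), so (6,-7,9)→(6,5,8)
−f: reduced (well bottom): (6,5,8) with a≤c, −a<b≤a
flip sign back: reduced form of f is (-6,-5,-8)
g is negative-definite; reduce −g:
−g: translate: b→-11 (≡13 mod 24), so (12,13,7)→(12,-11,6)
−g: flip: (12,-11,6)→(6,11,12)
−g: translate: b→-1 (≡11 mod 12), so (6,11,12)→(6,-1,7)
−g: reduced (well bottom): (6,-1,7) with a≤c, −a<b≤a
flip sign back: reduced form of g is (-6,1,-7)
reduced forms (-6, -5, -8) vs (-6, 1, -7) ⇒ inequivalent

no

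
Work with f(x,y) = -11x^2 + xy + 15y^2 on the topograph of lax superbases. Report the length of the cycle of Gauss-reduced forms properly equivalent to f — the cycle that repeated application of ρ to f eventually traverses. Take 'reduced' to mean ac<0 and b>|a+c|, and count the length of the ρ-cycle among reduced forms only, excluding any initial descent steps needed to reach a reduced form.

D = 661, ⌊√D⌋ = 25
descent: ρ → (15,-1,-11)
descent: ρ → (-11,23,3)  [lands on river]
river: ρ → (3,25,-3)
river: ρ → (-3,23,11)
river: ρ → (11,21,-5)
river: ρ → (-5,19,15)
river: ρ → (15,11,-9)
river: ρ → (-9,25,1)
river: ρ → (1,25,-9)
river: ρ → (-9,11,15)
river: ρ → (15,19,-5)
river: ρ → (-5,21,11)
river: ρ → (11,23,-3)
river: ρ → (-3,25,3)
river: ρ → (3,23,-11)
river: ρ → (-11,21,5)
river: ρ → (5,19,-15)
river: ρ → (-15,11,9)
river: ρ → (9,25,-1)
river: ρ → (-1,25,9)
river: ρ → (9,11,-15)
river: ρ → (-15,19,5)
river: ρ → (5,21,-11)
ρ-cycle length = 22 (tail of 2 descent steps not counted)

22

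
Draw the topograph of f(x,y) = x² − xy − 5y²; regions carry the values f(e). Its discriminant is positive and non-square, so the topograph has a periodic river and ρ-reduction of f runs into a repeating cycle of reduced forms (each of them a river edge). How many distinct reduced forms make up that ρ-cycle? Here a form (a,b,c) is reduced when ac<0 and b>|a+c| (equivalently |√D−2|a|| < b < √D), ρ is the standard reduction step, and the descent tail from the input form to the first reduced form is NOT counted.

D = 21, ⌊√D⌋ = 4
descent: ρ → (-5,1,1)
descent: ρ → (1,3,-3)  [lands on river]
river: ρ → (-3,3,1)
ρ-cycle length = 2 (tail of 2 descent steps not counted)

2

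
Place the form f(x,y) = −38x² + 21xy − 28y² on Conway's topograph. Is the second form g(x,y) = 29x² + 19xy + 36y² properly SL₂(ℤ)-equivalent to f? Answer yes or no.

D₁ = -3815, D₂ = -3815
f is negative-definite; reduce −f:
−f: flip: (38,-21,28)→(28,21,38)
−f: reduced (well bottom): (28,21,38) with a≤c, −a<b≤a
flip sign back: reduced form of f is (-28,-21,-38)
g: reduced (well bottom): (29,19,36) with a≤c, −a<b≤a
reduced forms (-28, -21, -38) vs (29, 19, 36) ⇒ inequivalent

no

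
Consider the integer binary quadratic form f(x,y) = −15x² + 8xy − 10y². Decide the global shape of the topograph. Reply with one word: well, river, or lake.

D = b²−4ac = 8² − 4·(-15)·(-10) = -536
D < 0 ⇒ definite ⇒ every region one sign ⇒ single well

well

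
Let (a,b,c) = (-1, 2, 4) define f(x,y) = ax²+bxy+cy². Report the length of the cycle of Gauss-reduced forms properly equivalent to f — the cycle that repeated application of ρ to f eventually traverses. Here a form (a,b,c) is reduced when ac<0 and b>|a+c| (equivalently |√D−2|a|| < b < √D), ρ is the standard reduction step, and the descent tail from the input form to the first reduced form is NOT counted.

D = 20, ⌊√D⌋ = 4
descent: ρ → (4,-2,-1)
descent: ρ → (-1,4,1)  [lands on river]
river: ρ → (1,4,-1)
ρ-cycle length = 2 (tail of 2 descent steps not counted)

2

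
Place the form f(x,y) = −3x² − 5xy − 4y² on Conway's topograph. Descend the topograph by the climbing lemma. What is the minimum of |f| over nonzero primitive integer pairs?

translate: b→-1 (≡5 mod 6), so (3,5,4)→(3,-1,2)
flip: (3,-1,2)→(2,1,3)
reduced (well bottom): (2,1,3) with a≤c, −a<b≤a
well minimum |f| = |-2| = 2 (negative-definite)

2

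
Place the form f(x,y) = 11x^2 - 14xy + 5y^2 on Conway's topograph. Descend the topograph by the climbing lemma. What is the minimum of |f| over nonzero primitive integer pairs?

translate: b→8 (≡-14 mod 22), so (11,-14,5)→(11,8,2)
flip: (11,8,2)→(2,-8,11)
translate: b→0 (≡-8 mod 4), so (2,-8,11)→(2,0,3)
reduced (well bottom): (2,0,3) with a≤c, −a<b≤a
well minimum = a = 2

2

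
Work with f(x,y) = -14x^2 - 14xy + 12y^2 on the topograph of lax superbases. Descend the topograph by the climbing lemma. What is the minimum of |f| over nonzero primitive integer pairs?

descent: ρ → (12,14,-14)  [lands on river]
river: ρ → (-14,14,12)
river: ρ → (12,10,-16)
river: ρ → (-16,22,6)
river: ρ → (6,26,-8)
river: ρ → (-8,22,12)
river: ρ → (12,26,-4)
river: ρ → (-4,22,24)
river: ρ → (24,26,-2)
river: ρ → (-2,26,24)
river: ρ → (24,22,-4)
river: ρ → (-4,26,12)
river: ρ → (12,22,-8)
river: ρ → (-8,26,6)
river: ρ → (6,22,-16)
river: ρ → (-16,10,12)
closes: descent 1, river 16
min |a| on river = 2

2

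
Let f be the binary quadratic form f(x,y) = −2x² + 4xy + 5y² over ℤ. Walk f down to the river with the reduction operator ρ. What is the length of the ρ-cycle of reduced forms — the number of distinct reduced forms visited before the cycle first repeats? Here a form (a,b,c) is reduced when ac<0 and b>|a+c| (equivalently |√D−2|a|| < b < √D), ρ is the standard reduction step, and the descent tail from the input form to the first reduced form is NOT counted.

D = 56, ⌊√D⌋ = 7
river: ρ → (5,6,-1)
river: ρ → (-1,6,5)
river: ρ → (5,4,-2)
river: ρ → (-2,4,5)
ρ-cycle length = 4 (tail of 0 descent steps not counted)

4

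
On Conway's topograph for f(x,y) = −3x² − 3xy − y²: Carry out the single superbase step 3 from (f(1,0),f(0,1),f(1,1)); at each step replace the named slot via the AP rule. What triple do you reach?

start (-3,-1,-7) = (f(1,0),f(0,1),f(1,1))
replace slot 3: 2·((-3)+(-1)) − (-7) = -1 → (-3,-1,-1)

-3,-1,-1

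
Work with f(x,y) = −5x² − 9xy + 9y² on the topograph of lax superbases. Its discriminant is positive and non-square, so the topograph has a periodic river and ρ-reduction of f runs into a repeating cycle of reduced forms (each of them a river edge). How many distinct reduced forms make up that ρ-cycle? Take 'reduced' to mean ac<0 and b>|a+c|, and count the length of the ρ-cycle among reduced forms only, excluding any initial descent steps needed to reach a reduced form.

D = 261, ⌊√D⌋ = 16
descent: ρ → (9,9,-5)  [lands on river]
river: ρ → (-5,11,7)
river: ρ → (7,3,-9)
river: ρ → (-9,15,1)
river: ρ → (1,15,-9)
river: ρ → (-9,3,7)
river: ρ → (7,11,-5)
river: ρ → (-5,9,9)
ρ-cycle length = 8 (tail of 1 descent step not counted)

8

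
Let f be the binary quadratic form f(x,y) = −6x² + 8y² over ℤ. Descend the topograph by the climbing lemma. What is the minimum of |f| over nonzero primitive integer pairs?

descent: ρ → (8,0,-6)
descent: ρ → (-6,12,2)  [lands on river]
river: ρ → (2,12,-6)
closes: descent 2, river 2
min |a| on river = 2

2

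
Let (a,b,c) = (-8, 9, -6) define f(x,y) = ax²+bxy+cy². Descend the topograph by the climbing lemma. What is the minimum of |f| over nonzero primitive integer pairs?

translate: b→7 (≡-9 mod 16), so (8,-9,6)→(8,7,5)
flip: (8,7,5)→(5,-7,8)
translate: b→3 (≡-7 mod 10), so (5,-7,8)→(5,3,6)
reduced (well bottom): (5,3,6) with a≤c, −a<b≤a
well minimum |f| = |-5| = 5 (negative-definite)

5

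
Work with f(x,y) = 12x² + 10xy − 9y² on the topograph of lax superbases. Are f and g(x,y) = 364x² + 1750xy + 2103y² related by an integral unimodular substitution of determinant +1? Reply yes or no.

D₁ = 532, D₂ = 532
river cycle of f (length 16): (-9, 8, 13), (13, 18, -4), (-4, 22, 3), (3, 20, -11), (-11, 2, 12), (12, 22, -1), (-1, 22, 12), (12, 2, -11), (-11, 20, 3), (3, 22, -4), … (6 more)
river cycle of g (length 16): (12, 10, -9), (-9, 8, 13), (13, 18, -4), (-4, 22, 3), (3, 20, -11), (-11, 2, 12), (12, 22, -1), (-1, 22, 12), (12, 2, -11), (-11, 20, 3), … (6 more)
cycles coincide ⇒ equivalent

yes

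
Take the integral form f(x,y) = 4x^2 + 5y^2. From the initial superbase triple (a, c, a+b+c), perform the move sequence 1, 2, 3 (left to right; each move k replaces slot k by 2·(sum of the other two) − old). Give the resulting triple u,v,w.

start (4,5,9) = (f(1,0),f(0,1),f(1,1))
replace slot 1: 2·(5+9) − 4 = 24 → (24,5,9)
replace slot 2: 2·(24+9) − 5 = 61 → (24,61,9)
replace slot 3: 2·(24+61) − 9 = 161 → (24,61,161)

24,61,161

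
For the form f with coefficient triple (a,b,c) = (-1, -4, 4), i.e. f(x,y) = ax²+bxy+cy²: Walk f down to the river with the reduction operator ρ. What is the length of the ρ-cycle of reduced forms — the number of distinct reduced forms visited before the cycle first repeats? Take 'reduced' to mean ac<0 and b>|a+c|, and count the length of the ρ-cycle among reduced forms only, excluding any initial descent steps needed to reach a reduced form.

D = 32, ⌊√D⌋ = 5
descent: ρ → (4,4,-1)  [lands on river]
river: ρ → (-1,4,4)
ρ-cycle length = 2 (tail of 1 descent step not counted)

2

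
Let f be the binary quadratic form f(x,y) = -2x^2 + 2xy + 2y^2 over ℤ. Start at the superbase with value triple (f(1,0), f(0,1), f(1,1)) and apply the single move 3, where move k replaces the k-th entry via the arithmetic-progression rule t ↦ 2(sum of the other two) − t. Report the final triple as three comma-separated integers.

start (-2,2,2) = (f(1,0),f(0,1),f(1,1))
replace slot 3: 2·((-2)+2) − 2 = -2 → (-2,2,-2)

-2,2,-2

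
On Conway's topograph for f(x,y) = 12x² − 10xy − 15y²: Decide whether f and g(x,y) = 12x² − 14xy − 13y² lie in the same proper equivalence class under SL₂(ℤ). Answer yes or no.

D₁ = 820, D₂ = 820
river cycle of f (length 12): (-15, 10, 12), (12, 14, -13), (-13, 12, 13), (13, 14, -12), (-12, 10, 15), (15, 20, -7), (-7, 22, 12), (12, 26, -3), (-3, 28, 3), (3, 26, -12), … (2 more)
river cycle of g (length 12): (-13, 14, 12), (12, 10, -15), (-15, 20, 7), (7, 22, -12), (-12, 26, 3), (3, 28, -3), (-3, 26, 12), (12, 22, -7), (-7, 20, 15), (15, 10, -12), … (2 more)
cycles differ ⇒ inequivalent

no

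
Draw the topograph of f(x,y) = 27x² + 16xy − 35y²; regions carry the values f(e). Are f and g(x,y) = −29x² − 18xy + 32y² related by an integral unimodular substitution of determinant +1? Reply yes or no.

D₁ = 4036, D₂ = 4036
river cycle of f (length 14): (-35, 54, 8), (8, 58, -21), (-21, 26, 40), (40, 54, -7), (-7, 58, 24), (24, 38, -27), (-27, 16, 35), (35, 54, -8), (-8, 58, 21), (21, 26, -40), … (4 more)
river cycle of g (length 18): (32, 18, -29), (-29, 40, 21), (21, 44, -25), (-25, 56, 9), (9, 52, -37), (-37, 22, 24), (24, 26, -35), (-35, 44, 15), (15, 46, -32), (-32, 18, 29), … (8 more)
cycles differ ⇒ inequivalent

no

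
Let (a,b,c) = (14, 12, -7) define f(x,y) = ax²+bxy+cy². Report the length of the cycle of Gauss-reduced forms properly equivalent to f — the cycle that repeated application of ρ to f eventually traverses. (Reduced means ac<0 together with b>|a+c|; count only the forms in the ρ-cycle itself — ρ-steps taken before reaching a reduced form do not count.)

D = 536, ⌊√D⌋ = 23
river: ρ → (-7,16,10)
river: ρ → (10,4,-13)
river: ρ → (-13,22,1)
river: ρ → (1,22,-13)
river: ρ → (-13,4,10)
river: ρ → (10,16,-7)
river: ρ → (-7,12,14)
river: ρ → (14,16,-5)
river: ρ → (-5,14,17)
river: ρ → (17,20,-2)
river: ρ → (-2,20,17)
river: ρ → (17,14,-5)
river: ρ → (-5,16,14)
river: ρ → (14,12,-7)
ρ-cycle length = 14 (tail of 0 descent steps not counted)

14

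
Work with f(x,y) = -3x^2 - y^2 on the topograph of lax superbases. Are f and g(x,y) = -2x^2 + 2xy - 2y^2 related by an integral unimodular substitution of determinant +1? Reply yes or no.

D₁ = -12, D₂ = -12
f is negative-definite; reduce −f:
−f: flip: (3,0,1)→(1,0,3)
−f: reduced (well bottom): (1,0,3) with a≤c, −a<b≤a
flip sign back: reduced form of f is (-1,0,-3)
g is negative-definite; reduce −g:
−g: translate: b→2 (≡-2 mod 4), so (2,-2,2)→(2,2,2)
−g: reduced (well bottom): (2,2,2) with a≤c, −a<b≤a
flip sign back: reduced form of g is (-2,-2,-2)
reduced forms (-1, 0, -3) vs (-2, -2, -2) ⇒ inequivalent

no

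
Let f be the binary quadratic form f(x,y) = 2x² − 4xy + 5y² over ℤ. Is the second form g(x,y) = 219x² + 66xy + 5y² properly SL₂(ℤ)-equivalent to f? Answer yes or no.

D₁ = -24, D₂ = -24
f: translate: b→0 (≡-4 mod 4), so (2,-4,5)→(2,0,3)
f: reduced (well bottom): (2,0,3) with a≤c, −a<b≤a
g: flip: (219,66,5)→(5,-66,219)
g: translate: b→4 (≡-66 mod 10), so (5,-66,219)→(5,4,2)
g: flip: (5,4,2)→(2,-4,5)
g: translate: b→0 (≡-4 mod 4), so (2,-4,5)→(2,0,3)
g: reduced (well bottom): (2,0,3) with a≤c, −a<b≤a
reduced forms (2, 0, 3) vs (2, 0, 3) ⇒ equivalent

yes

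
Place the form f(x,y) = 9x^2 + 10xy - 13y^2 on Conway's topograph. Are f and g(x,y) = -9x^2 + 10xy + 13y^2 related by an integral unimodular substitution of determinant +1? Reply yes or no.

D₁ = 568, D₂ = 568
river cycle of f (length 6): (-13, 16, 6), (6, 20, -7), (-7, 22, 3), (3, 20, -14), (-14, 8, 9), (9, 10, -13)
river cycle of g (length 6): (13, 16, -6), (-6, 20, 7), (7, 22, -3), (-3, 20, 14), (14, 8, -9), (-9, 10, 13)
cycles differ ⇒ inequivalent

no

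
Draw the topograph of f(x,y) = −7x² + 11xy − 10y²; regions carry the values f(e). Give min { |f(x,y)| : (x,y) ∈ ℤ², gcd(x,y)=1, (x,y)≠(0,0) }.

translate: b→3 (≡-11 mod 14), so (7,-11,10)→(7,3,6)
flip: (7,3,6)→(6,-3,7)
reduced (well bottom): (6,-3,7) with a≤c, −a<b≤a
well minimum |f| = |-6| = 6 (negative-definite)

6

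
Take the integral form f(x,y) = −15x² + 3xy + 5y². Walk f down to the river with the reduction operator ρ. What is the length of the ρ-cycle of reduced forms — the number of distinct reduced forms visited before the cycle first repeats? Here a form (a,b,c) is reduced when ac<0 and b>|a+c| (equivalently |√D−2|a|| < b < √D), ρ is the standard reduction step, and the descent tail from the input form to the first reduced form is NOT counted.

D = 309, ⌊√D⌋ = 17
descent: ρ → (5,17,-1)  [lands on river]
river: ρ → (-1,17,5)
river: ρ → (5,13,-7)
river: ρ → (-7,15,3)
river: ρ → (3,15,-7)
river: ρ → (-7,13,5)
ρ-cycle length = 6 (tail of 1 descent step not counted)

6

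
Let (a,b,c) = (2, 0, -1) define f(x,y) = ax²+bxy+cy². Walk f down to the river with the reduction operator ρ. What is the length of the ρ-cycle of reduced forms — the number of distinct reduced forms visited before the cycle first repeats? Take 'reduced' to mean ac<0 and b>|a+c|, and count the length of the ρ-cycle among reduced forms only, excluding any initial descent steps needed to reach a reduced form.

D = 8, ⌊√D⌋ = 2
descent: ρ → (-1,2,1)  [lands on river]
river: ρ → (1,2,-1)
ρ-cycle length = 2 (tail of 1 descent step not counted)

2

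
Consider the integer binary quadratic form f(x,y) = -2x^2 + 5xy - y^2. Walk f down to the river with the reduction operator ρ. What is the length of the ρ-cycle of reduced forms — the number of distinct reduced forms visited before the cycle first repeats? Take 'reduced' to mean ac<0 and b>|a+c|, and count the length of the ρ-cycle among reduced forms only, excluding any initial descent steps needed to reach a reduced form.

D = 17, ⌊√D⌋ = 4
descent: ρ → (-1,3,2)  [lands on river]
river: ρ → (2,1,-2)
river: ρ → (-2,3,1)
river: ρ → (1,3,-2)
river: ρ → (-2,1,2)
river: ρ → (2,3,-1)
ρ-cycle length = 6 (tail of 1 descent step not counted)

6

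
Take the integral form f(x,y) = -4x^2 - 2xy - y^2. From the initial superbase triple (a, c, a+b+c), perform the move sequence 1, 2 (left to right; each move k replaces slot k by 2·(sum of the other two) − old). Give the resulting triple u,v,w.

start (-4,-1,-7) = (f(1,0),f(0,1),f(1,1))
replace slot 1: 2·((-1)+(-7)) − (-4) = -12 → (-12,-1,-7)
replace slot 2: 2·((-12)+(-7)) − (-1) = -37 → (-12,-37,-7)

-12,-37,-7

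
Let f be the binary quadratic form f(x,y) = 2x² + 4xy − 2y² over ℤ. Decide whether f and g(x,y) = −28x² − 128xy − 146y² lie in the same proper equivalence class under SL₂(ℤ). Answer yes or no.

D₁ = 32, D₂ = 32
river cycle of f (length 2): (-2, 4, 2), (2, 4, -2)
river cycle of g (length 2): (-2, 4, 2), (2, 4, -2)
cycles coincide ⇒ equivalent

yes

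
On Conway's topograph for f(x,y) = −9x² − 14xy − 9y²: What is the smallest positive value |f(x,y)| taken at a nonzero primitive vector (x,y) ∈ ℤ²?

translate: b→-4 (≡14 mod 18), so (9,14,9)→(9,-4,4)
flip: (9,-4,4)→(4,4,9)
reduced (well bottom): (4,4,9) with a≤c, −a<b≤a
well minimum |f| = |-4| = 4 (negative-definite)

4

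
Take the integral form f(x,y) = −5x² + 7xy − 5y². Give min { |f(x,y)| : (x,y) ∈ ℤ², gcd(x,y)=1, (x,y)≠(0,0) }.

translate: b→3 (≡-7 mod 10), so (5,-7,5)→(5,3,3)
flip: (5,3,3)→(3,-3,5)
translate: b→3 (≡-3 mod 6), so (3,-3,5)→(3,3,5)
reduced (well bottom): (3,3,5) with a≤c, −a<b≤a
well minimum |f| = |-3| = 3 (negative-definite)

3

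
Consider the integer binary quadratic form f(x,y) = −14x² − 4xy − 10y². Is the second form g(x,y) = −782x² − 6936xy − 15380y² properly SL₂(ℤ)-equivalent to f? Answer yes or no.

D₁ = -544, D₂ = -544
f is negative-definite; reduce −f:
−f: flip: (14,4,10)→(10,-4,14)
−f: reduced (well bottom): (10,-4,14) with a≤c, −a<b≤a
flip sign back: reduced form of f is (-10,4,-14)
g is negative-definite; reduce −g:
−g: translate: b→680 (≡6936 mod 1564), so (782,6936,15380)→(782,680,148)
−g: flip: (782,680,148)→(148,-680,782)
−g: translate: b→-88 (≡-680 mod 296), so (148,-680,782)→(148,-88,14)
−g: flip: (148,-88,14)→(14,88,148)
−g: translate: b→4 (≡88 mod 28), so (14,88,148)→(14,4,10)
−g: flip: (14,4,10)→(10,-4,14)
−g: reduced (well bottom): (10,-4,14) with a≤c, −a<b≤a
flip sign back: reduced form of g is (-10,4,-14)
reduced forms (-10, 4, -14) vs (-10, 4, -14) ⇒ equivalent

yes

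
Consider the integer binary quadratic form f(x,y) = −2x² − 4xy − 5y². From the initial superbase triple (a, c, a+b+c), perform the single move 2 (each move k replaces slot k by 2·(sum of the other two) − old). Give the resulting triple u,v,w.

start (-2,-5,-11) = (f(1,0),f(0,1),f(1,1))
replace slot 2: 2·((-2)+(-11)) − (-5) = -21 → (-2,-21,-11)

-2,-21,-11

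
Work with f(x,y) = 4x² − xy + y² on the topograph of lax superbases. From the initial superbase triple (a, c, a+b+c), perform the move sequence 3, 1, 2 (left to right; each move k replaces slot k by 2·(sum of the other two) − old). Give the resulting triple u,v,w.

start (4,1,4) = (f(1,0),f(0,1),f(1,1))
replace slot 3: 2·(4+1) − 4 = 6 → (4,1,6)
replace slot 1: 2·(1+6) − 4 = 10 → (10,1,6)
replace slot 2: 2·(10+6) − 1 = 31 → (10,31,6)

10,31,6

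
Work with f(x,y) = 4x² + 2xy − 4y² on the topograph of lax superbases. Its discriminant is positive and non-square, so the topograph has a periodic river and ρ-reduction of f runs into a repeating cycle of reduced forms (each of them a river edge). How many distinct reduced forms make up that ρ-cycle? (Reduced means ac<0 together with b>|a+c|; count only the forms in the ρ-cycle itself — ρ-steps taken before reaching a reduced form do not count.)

D = 68, ⌊√D⌋ = 8
river: ρ → (-4,6,2)
river: ρ → (2,6,-4)
river: ρ → (-4,2,4)
river: ρ → (4,6,-2)
river: ρ → (-2,6,4)
river: ρ → (4,2,-4)
ρ-cycle length = 6 (tail of 0 descent steps not counted)

6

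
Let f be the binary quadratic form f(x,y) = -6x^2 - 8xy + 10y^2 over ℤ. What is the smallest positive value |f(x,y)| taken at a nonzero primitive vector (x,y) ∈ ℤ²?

descent: ρ → (10,8,-6)  [lands on river]
river: ρ → (-6,16,2)
river: ρ → (2,16,-6)
river: ρ → (-6,8,10)
river: ρ → (10,12,-4)
river: ρ → (-4,12,10)
closes: descent 1, river 6
min |a| on river = 2

2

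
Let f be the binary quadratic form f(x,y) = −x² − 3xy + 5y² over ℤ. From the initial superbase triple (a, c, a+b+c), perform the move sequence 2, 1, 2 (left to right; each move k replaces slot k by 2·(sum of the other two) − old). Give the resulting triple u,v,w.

start (-1,5,1) = (f(1,0),f(0,1),f(1,1))
replace slot 2: 2·((-1)+1) − 5 = -5 → (-1,-5,1)
replace slot 1: 2·((-5)+1) − (-1) = -7 → (-7,-5,1)
replace slot 2: 2·((-7)+1) − (-5) = -7 → (-7,-7,1)

-7,-7,1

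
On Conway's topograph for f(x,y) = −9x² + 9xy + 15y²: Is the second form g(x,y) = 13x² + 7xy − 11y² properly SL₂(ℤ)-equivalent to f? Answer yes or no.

D₁ = 621, D₂ = 621
river cycle of f (length 4): (15, 21, -3), (-3, 21, 15), (15, 9, -9), (-9, 9, 15)
river cycle of g (length 4): (-11, 15, 9), (9, 21, -5), (-5, 19, 13), (13, 7, -11)
cycles differ ⇒ inequivalent

no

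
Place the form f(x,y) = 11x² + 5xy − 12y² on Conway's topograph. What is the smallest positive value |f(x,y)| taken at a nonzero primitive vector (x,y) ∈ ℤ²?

river: ρ → (-12,19,4)
river: ρ → (4,21,-7)
river: ρ → (-7,21,4)
river: ρ → (4,19,-12)
river: ρ → (-12,5,11)
river: ρ → (11,17,-6)
river: ρ → (-6,19,8)
river: ρ → (8,13,-12)
river: ρ → (-12,11,9)
river: ρ → (9,7,-14)
river: ρ → (-14,21,2)
river: ρ → (2,23,-3)
river: ρ → (-3,19,16)
river: ρ → (16,13,-6)
river: ρ → (-6,23,1)
river: ρ → (1,23,-6)
river: ρ → (-6,13,16)
river: ρ → (16,19,-3)
river: ρ → (-3,23,2)
river: ρ → (2,21,-14)
river: ρ → (-14,7,9)
river: ρ → (9,11,-12)
river: ρ → (-12,13,8)
river: ρ → (8,19,-6)
river: ρ → (-6,17,11)
river: ρ → (11,5,-12)
closes: descent 0, river 26
min |a| on river = 1

1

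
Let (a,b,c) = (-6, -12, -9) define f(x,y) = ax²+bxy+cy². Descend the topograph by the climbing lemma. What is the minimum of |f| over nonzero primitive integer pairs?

translate: b→0 (≡12 mod 12), so (6,12,9)→(6,0,3)
flip: (6,0,3)→(3,0,6)
reduced (well bottom): (3,0,6) with a≤c, −a<b≤a
well minimum |f| = |-3| = 3 (negative-definite)

3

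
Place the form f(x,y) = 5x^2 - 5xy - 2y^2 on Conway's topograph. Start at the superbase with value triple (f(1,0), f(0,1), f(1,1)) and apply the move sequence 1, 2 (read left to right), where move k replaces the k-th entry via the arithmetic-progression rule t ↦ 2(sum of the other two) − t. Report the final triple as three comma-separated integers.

start (5,-2,-2) = (f(1,0),f(0,1),f(1,1))
replace slot 1: 2·((-2)+(-2)) − 5 = -13 → (-13,-2,-2)
replace slot 2: 2·((-13)+(-2)) − (-2) = -28 → (-13,-28,-2)

-13,-28,-2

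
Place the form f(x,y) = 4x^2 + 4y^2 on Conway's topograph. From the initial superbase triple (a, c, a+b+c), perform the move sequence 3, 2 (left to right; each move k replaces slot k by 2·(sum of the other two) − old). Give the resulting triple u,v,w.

start (4,4,8) = (f(1,0),f(0,1),f(1,1))
replace slot 3: 2·(4+4) − 8 = 8 → (4,4,8)
replace slot 2: 2·(4+8) − 4 = 20 → (4,20,8)

4,20,8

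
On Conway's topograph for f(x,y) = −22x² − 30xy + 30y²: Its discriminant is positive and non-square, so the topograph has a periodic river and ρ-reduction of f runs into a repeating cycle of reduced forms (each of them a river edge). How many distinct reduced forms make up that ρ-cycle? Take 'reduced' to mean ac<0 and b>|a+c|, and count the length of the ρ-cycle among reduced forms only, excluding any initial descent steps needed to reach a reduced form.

D = 3540, ⌊√D⌋ = 59
descent: ρ → (30,30,-22)  [lands on river]
river: ρ → (-22,58,2)
river: ρ → (2,58,-22)
river: ρ → (-22,30,30)
ρ-cycle length = 4 (tail of 1 descent step not counted)

4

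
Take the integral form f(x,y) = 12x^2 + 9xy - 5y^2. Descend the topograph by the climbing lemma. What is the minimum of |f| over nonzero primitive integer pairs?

river: ρ → (-5,11,10)
river: ρ → (10,9,-6)
river: ρ → (-6,15,4)
river: ρ → (4,17,-2)
river: ρ → (-2,15,12)
river: ρ → (12,9,-5)
closes: descent 0, river 6
min |a| on river = 2

2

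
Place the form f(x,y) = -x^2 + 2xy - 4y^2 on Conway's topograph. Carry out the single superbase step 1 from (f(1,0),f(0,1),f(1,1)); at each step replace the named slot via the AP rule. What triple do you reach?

start (-1,-4,-3) = (f(1,0),f(0,1),f(1,1))
replace slot 1: 2·((-4)+(-3)) − (-1) = -13 → (-13,-4,-3)

-13,-4,-3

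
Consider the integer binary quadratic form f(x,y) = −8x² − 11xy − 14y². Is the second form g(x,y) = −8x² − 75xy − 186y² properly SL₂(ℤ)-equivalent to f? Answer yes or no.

D₁ = -327, D₂ = -327
f is negative-definite; reduce −f:
−f: translate: b→-5 (≡11 mod 16), so (8,11,14)→(8,-5,11)
−f: reduced (well bottom): (8,-5,11) with a≤c, −a<b≤a
flip sign back: reduced form of f is (-8,5,-11)
g is negative-definite; reduce −g:
−g: translate: b→-5 (≡75 mod 16), so (8,75,186)→(8,-5,11)
−g: reduced (well bottom): (8,-5,11) with a≤c, −a<b≤a
flip sign back: reduced form of g is (-8,5,-11)
reduced forms (-8, 5, -11) vs (-8, 5, -11) ⇒ equivalent

yes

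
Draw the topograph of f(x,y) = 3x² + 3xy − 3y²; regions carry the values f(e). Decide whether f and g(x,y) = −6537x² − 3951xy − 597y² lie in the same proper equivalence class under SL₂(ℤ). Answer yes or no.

D₁ = 45, D₂ = 45
river cycle of f (length 2): (-3, 3, 3), (3, 3, -3)
river cycle of g (length 2): (-3, 3, 3), (3, 3, -3)
cycles coincide ⇒ equivalent

yes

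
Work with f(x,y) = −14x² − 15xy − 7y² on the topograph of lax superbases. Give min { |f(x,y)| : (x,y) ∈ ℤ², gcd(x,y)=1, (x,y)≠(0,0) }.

translate: b→-13 (≡15 mod 28), so (14,15,7)→(14,-13,6)
flip: (14,-13,6)→(6,13,14)
translate: b→1 (≡13 mod 12), so (6,13,14)→(6,1,7)
reduced (well bottom): (6,1,7) with a≤c, −a<b≤a
well minimum |f| = |-6| = 6 (negative-definite)

6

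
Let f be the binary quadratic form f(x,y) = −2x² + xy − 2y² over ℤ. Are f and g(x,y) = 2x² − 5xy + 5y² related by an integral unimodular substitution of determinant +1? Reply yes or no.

D₁ = -15, D₂ = -15
f is negative-definite; reduce −f:
−f: flip: (2,-1,2)→(2,1,2)
−f: reduced (well bottom): (2,1,2) with a≤c, −a<b≤a
flip sign back: reduced form of f is (-2,-1,-2)
g: translate: b→-1 (≡-5 mod 4), so (2,-5,5)→(2,-1,2)
g: flip: (2,-1,2)→(2,1,2)
g: reduced (well bottom): (2,1,2) with a≤c, −a<b≤a
reduced forms (-2, -1, -2) vs (2, 1, 2) ⇒ inequivalent

no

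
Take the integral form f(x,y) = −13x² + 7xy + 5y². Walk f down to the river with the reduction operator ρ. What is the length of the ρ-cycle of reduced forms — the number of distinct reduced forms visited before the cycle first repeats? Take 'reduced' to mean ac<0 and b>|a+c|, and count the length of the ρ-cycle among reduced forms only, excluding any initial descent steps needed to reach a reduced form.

D = 309, ⌊√D⌋ = 17
descent: ρ → (5,13,-7)  [lands on river]
river: ρ → (-7,15,3)
river: ρ → (3,15,-7)
river: ρ → (-7,13,5)
river: ρ → (5,17,-1)
river: ρ → (-1,17,5)
ρ-cycle length = 6 (tail of 1 descent step not counted)

6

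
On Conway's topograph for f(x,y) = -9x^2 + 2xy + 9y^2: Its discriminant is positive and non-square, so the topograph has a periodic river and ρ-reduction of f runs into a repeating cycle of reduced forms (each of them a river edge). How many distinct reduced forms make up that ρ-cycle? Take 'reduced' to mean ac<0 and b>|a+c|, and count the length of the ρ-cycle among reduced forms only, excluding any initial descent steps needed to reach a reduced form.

D = 328, ⌊√D⌋ = 18
river: ρ → (9,16,-2)
river: ρ → (-2,16,9)
river: ρ → (9,2,-9)
river: ρ → (-9,16,2)
river: ρ → (2,16,-9)
river: ρ → (-9,2,9)
ρ-cycle length = 6 (tail of 0 descent steps not counted)

6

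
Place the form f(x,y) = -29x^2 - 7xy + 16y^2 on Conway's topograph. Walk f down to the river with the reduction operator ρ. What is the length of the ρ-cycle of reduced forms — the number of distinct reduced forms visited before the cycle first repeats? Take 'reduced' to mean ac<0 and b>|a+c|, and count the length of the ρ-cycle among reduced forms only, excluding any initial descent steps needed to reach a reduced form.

D = 1905, ⌊√D⌋ = 43
descent: ρ → (16,39,-6)  [lands on river]
river: ρ → (-6,33,34)
river: ρ → (34,35,-5)
river: ρ → (-5,35,34)
river: ρ → (34,33,-6)
river: ρ → (-6,39,16)
river: ρ → (16,25,-20)
river: ρ → (-20,15,21)
river: ρ → (21,27,-14)
river: ρ → (-14,29,19)
river: ρ → (19,9,-24)
river: ρ → (-24,39,4)
river: ρ → (4,41,-14)
river: ρ → (-14,43,1)
river: ρ → (1,43,-14)
river: ρ → (-14,41,4)
river: ρ → (4,39,-24)
river: ρ → (-24,9,19)
river: ρ → (19,29,-14)
river: ρ → (-14,27,21)
river: ρ → (21,15,-20)
river: ρ → (-20,25,16)
ρ-cycle length = 22 (tail of 1 descent step not counted)

22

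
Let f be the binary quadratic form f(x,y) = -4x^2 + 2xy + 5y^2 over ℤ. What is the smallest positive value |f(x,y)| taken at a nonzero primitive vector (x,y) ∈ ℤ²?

river: ρ → (5,8,-1)
river: ρ → (-1,8,5)
river: ρ → (5,2,-4)
river: ρ → (-4,6,3)
river: ρ → (3,6,-4)
river: ρ → (-4,2,5)
closes: descent 0, river 6
min |a| on river = 1

1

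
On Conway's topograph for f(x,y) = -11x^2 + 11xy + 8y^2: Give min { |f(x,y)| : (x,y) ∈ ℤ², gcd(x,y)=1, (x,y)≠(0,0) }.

river: ρ → (8,21,-1)
river: ρ → (-1,21,8)
river: ρ → (8,11,-11)
river: ρ → (-11,11,8)
closes: descent 0, river 4
min |a| on river = 1

1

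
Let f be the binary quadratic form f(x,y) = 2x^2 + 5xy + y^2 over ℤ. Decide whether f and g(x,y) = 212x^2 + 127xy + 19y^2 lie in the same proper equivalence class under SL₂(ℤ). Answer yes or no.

D₁ = 17, D₂ = 17
river cycle of f (length 6): (1, 3, -2), (-2, 1, 2), (2, 3, -1), (-1, 3, 2), (2, 1, -2), (-2, 3, 1)
river cycle of g (length 6): (2, 1, -2), (-2, 3, 1), (1, 3, -2), (-2, 1, 2), (2, 3, -1), (-1, 3, 2)
cycles coincide ⇒ equivalent

yes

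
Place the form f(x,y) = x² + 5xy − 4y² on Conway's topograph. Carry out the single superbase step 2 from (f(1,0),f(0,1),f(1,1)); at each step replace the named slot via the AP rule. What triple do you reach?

start (1,-4,2) = (f(1,0),f(0,1),f(1,1))
replace slot 2: 2·(1+2) − (-4) = 10 → (1,10,2)

1,10,2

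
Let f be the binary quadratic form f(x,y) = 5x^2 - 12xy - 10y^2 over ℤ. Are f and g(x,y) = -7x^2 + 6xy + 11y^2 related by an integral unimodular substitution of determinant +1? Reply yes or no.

D₁ = 344, D₂ = 344
river cycle of f (length 10): (-10, 12, 5), (5, 18, -1), (-1, 18, 5), (5, 12, -10), (-10, 8, 7), (7, 6, -11), (-11, 16, 2), (2, 16, -11), (-11, 6, 7), (7, 8, -10)
river cycle of g (length 10): (11, 16, -2), (-2, 16, 11), (11, 6, -7), (-7, 8, 10), (10, 12, -5), (-5, 18, 1), (1, 18, -5), (-5, 12, 10), (10, 8, -7), (-7, 6, 11)
cycles differ ⇒ inequivalent

no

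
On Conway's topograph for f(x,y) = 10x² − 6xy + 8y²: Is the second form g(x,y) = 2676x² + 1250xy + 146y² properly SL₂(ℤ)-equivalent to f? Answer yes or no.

D₁ = -284, D₂ = -284
f: flip: (10,-6,8)→(8,6,10)
f: reduced (well bottom): (8,6,10) with a≤c, −a<b≤a
g: flip: (2676,1250,146)→(146,-1250,2676)
g: translate: b→-82 (≡-1250 mod 292), so (146,-1250,2676)→(146,-82,12)
g: flip: (146,-82,12)→(12,82,146)
g: translate: b→10 (≡82 mod 24), so (12,82,146)→(12,10,8)
g: flip: (12,10,8)→(8,-10,12)
g: translate: b→6 (≡-10 mod 16), so (8,-10,12)→(8,6,10)
g: reduced (well bottom): (8,6,10) with a≤c, −a<b≤a
reduced forms (8, 6, 10) vs (8, 6, 10) ⇒ equivalent

yes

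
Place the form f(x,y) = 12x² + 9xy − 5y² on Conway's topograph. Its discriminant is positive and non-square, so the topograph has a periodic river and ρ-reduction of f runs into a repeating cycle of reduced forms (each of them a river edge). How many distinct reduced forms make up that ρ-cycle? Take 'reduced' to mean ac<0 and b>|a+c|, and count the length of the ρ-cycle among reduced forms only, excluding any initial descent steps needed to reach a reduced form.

D = 321, ⌊√D⌋ = 17
river: ρ → (-5,11,10)
river: ρ → (10,9,-6)
river: ρ → (-6,15,4)
river: ρ → (4,17,-2)
river: ρ → (-2,15,12)
river: ρ → (12,9,-5)
ρ-cycle length = 6 (tail of 0 descent steps not counted)

6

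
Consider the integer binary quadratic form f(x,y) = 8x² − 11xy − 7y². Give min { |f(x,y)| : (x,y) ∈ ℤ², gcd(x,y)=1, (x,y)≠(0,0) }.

descent: ρ → (-7,11,8)  [lands on river]
river: ρ → (8,5,-10)
river: ρ → (-10,15,3)
river: ρ → (3,15,-10)
river: ρ → (-10,5,8)
river: ρ → (8,11,-7)
river: ρ → (-7,17,2)
river: ρ → (2,15,-15)
river: ρ → (-15,15,2)
river: ρ → (2,17,-7)
closes: descent 1, river 10
min |a| on river = 2

2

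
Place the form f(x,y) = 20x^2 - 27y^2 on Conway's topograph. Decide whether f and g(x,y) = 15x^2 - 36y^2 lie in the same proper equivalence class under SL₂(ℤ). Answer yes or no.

D₁ = 2160, D₂ = 2160
river cycle of f (length 12): (20, 40, -7), (-7, 44, 8), (8, 36, -27), (-27, 18, 17), (17, 16, -28), (-28, 40, 5), (5, 40, -28), (-28, 16, 17), (17, 18, -27), (-27, 36, 8), … (2 more)
river cycle of g (length 6): (15, 30, -21), (-21, 12, 24), (24, 36, -9), (-9, 36, 24), (24, 12, -21), (-21, 30, 15)
cycles differ ⇒ inequivalent

no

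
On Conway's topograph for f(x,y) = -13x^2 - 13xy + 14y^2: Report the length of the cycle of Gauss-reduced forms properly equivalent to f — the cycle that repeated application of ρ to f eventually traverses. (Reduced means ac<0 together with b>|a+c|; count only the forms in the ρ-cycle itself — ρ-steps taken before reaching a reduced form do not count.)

D = 897, ⌊√D⌋ = 29
descent: ρ → (14,13,-13)  [lands on river]
river: ρ → (-13,13,14)
river: ρ → (14,15,-12)
river: ρ → (-12,9,17)
river: ρ → (17,25,-4)
river: ρ → (-4,23,23)
river: ρ → (23,23,-4)
river: ρ → (-4,25,17)
river: ρ → (17,9,-12)
river: ρ → (-12,15,14)
ρ-cycle length = 10 (tail of 1 descent step not counted)

10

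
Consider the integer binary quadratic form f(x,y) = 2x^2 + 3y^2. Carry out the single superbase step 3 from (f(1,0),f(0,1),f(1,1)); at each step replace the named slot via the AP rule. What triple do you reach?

start (2,3,5) = (f(1,0),f(0,1),f(1,1))
replace slot 3: 2·(2+3) − 5 = 5 → (2,3,5)

2,3,5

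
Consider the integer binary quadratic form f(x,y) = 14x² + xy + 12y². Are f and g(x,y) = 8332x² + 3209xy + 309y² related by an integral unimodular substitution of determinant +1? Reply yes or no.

D₁ = -671, D₂ = -671
f: flip: (14,1,12)→(12,-1,14)
f: reduced (well bottom): (12,-1,14) with a≤c, −a<b≤a
g: flip: (8332,3209,309)→(309,-3209,8332)
g: translate: b→-119 (≡-3209 mod 618), so (309,-3209,8332)→(309,-119,12)
g: flip: (309,-119,12)→(12,119,309)
g: translate: b→-1 (≡119 mod 24), so (12,119,309)→(12,-1,14)
g: reduced (well bottom): (12,-1,14) with a≤c, −a<b≤a
reduced forms (12, -1, 14) vs (12, -1, 14) ⇒ equivalent

yes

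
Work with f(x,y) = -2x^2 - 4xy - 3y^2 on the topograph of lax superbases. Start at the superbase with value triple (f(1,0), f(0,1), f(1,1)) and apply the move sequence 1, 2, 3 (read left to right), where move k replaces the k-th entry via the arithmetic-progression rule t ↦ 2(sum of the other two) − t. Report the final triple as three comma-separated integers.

start (-2,-3,-9) = (f(1,0),f(0,1),f(1,1))
replace slot 1: 2·((-3)+(-9)) − (-2) = -22 → (-22,-3,-9)
replace slot 2: 2·((-22)+(-9)) − (-3) = -59 → (-22,-59,-9)
replace slot 3: 2·((-22)+(-59)) − (-9) = -153 → (-22,-59,-153)

-22,-59,-153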